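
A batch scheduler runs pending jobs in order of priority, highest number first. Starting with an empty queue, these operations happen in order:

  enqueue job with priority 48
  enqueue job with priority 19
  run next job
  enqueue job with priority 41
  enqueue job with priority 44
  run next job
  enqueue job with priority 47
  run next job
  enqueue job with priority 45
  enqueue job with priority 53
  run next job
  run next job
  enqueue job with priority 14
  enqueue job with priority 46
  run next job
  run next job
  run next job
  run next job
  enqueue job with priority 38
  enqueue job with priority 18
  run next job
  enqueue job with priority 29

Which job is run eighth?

19

insert 48 → {48}
insert 19 → {48, 19}
run next job → 48; now {19}
insert 41 → {41, 19}
insert 44 → {44, 41, 19}
run next job → 44; now {41, 19}
insert 47 → {47, 41, 19}
run next job → 47; now {41, 19}
insert 45 → {45, 41, 19}
insert 53 → {53, 45, 41, 19}
run next job → 53; now {45, 41, 19}
run next job → 45; now {41, 19}
insert 14 → {41, 19, 14}
insert 46 → {46, 41, 19, 14}
run next job → 46; now {41, 19, 14}
run next job → 41; now {19, 14}
run next job → 19; now {14}
run next job → 14; now {}
insert 38 → {38}
insert 18 → {38, 18}
run next job → 38; now {18}
insert 29 → {29, 18}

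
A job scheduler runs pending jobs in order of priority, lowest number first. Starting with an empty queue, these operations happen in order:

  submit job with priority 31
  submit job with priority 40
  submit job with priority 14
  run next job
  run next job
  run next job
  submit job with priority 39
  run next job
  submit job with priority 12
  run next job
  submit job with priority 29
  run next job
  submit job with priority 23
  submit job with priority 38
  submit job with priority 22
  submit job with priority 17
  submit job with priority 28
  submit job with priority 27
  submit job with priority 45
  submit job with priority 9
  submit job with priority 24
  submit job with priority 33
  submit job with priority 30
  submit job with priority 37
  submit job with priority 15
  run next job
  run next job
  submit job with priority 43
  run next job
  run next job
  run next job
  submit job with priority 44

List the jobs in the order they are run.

insert 31 → {31}
insert 40 → {31, 40}
insert 14 → {14, 31, 40}
run next job → 14; now {31, 40}
run next job → 31; now {40}
run next job → 40; now {}
insert 39 → {39}
run next job → 39; now {}
insert 12 → {12}
run next job → 12; now {}
insert 29 → {29}
run next job → 29; now {}
insert 23 → {23}
insert 38 → {23, 38}
insert 22 → {22, 23, 38}
insert 17 → {17, 22, 23, 38}
insert 28 → {17, 22, 23, 28, 38}
insert 27 → {17, 22, 23, 27, 28, 38}
insert 45 → {17, 22, 23, 27, 28, 38, 45}
insert 9 → {9, 17, 22, 23, 27, 28, 38, 45}
insert 24 → {9, 17, 22, 23, 24, 27, 28, 38, 45}
insert 33 → {9, 17, 22, 23, 24, 27, 28, 33, 38, 45}
insert 30 → {9, 17, 22, 23, 24, 27, 28, 30, 33, 38, 45}
insert 37 → {9, 17, 22, 23, 24, 27, 28, 30, 33, 37, 38, 45}
insert 15 → {9, 15, 17, 22, 23, 24, 27, 28, 30, 33, 37, 38, 45}
run next job → 9; now {15, 17, 22, 23, 24, 27, 28, 30, 33, 37, 38, 45}
run next job → 15; now {17, 22, 23, 24, 27, 28, 30, 33, 37, 38, 45}
insert 43 → {17, 22, 23, 24, 27, 28, 30, 33, 37, 38, 43, 45}
run next job → 17; now {22, 23, 24, 27, 28, 30, 33, 37, 38, 43, 45}
run next job → 22; now {23, 24, 27, 28, 30, 33, 37, 38, 43, 45}
run next job → 23; now {24, 27, 28, 30, 33, 37, 38, 43, 45}
insert 44 → {24, 27, 28, 30, 33, 37, 38, 43, 44, 45}

14 → 31 → 40 → 39 → 12 → 29 → 9 → 15 → 17 → 22 → 23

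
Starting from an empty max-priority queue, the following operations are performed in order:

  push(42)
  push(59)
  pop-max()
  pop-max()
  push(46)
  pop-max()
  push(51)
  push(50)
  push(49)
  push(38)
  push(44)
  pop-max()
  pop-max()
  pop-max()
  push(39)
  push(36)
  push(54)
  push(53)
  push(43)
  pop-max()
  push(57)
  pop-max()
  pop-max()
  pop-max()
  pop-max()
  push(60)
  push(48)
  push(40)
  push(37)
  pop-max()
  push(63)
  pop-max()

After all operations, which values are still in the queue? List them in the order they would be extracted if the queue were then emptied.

48 → 40 → 39 → 38 → 37 → 36

insert 42 → {42}
insert 59 → {59, 42}
pop-max → 59; now {42}
pop-max → 42; now {}
insert 46 → {46}
pop-max → 46; now {}
insert 51 → {51}
insert 50 → {51, 50}
insert 49 → {51, 50, 49}
insert 38 → {51, 50, 49, 38}
insert 44 → {51, 50, 49, 44, 38}
pop-max → 51; now {50, 49, 44, 38}
pop-max → 50; now {49, 44, 38}
pop-max → 49; now {44, 38}
insert 39 → {44, 39, 38}
insert 36 → {44, 39, 38, 36}
insert 54 → {54, 44, 39, 38, 36}
insert 53 → {54, 53, 44, 39, 38, 36}
insert 43 → {54, 53, 44, 43, 39, 38, 36}
pop-max → 54; now {53, 44, 43, 39, 38, 36}
insert 57 → {57, 53, 44, 43, 39, 38, 36}
pop-max → 57; now {53, 44, 43, 39, 38, 36}
pop-max → 53; now {44, 43, 39, 38, 36}
pop-max → 44; now {43, 39, 38, 36}
pop-max → 43; now {39, 38, 36}
insert 60 → {60, 39, 38, 36}
insert 48 → {60, 48, 39, 38, 36}
insert 40 → {60, 48, 40, 39, 38, 36}
insert 37 → {60, 48, 40, 39, 38, 37, 36}
pop-max → 60; now {48, 40, 39, 38, 37, 36}
insert 63 → {63, 48, 40, 39, 38, 37, 36}
pop-max → 63; now {48, 40, 39, 38, 37, 36}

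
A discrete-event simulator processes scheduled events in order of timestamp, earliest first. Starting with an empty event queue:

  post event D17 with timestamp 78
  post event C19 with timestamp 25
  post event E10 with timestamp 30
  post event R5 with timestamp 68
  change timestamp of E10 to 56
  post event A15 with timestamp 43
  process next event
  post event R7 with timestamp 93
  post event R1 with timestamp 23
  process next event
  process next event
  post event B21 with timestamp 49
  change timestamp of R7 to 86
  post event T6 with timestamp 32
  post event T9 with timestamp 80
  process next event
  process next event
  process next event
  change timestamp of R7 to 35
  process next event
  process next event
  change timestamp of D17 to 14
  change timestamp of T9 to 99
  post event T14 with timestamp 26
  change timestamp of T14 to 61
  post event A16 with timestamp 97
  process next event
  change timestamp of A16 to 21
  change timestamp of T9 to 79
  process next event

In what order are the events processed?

C19, R1, A15, T6, B21, E10, R7, R5, D17, A16

add D17 (timestamp 78) → {D17:78}
add C19 (timestamp 25) → {C19:25, D17:78}
add E10 (timestamp 30) → {C19:25, E10:30, D17:78}
add R5 (timestamp 68) → {C19:25, E10:30, R5:68, D17:78}
update E10 to timestamp 56 → {C19:25, E10:56, R5:68, D17:78}
add A15 (timestamp 43) → {C19:25, A15:43, E10:56, R5:68, D17:78}
process next event → C19; now {A15:43, E10:56, R5:68, D17:78}
add R7 (timestamp 93) → {A15:43, E10:56, R5:68, D17:78, R7:93}
add R1 (timestamp 23) → {R1:23, A15:43, E10:56, R5:68, D17:78, R7:93}
process next event → R1; now {A15:43, E10:56, R5:68, D17:78, R7:93}
process next event → A15; now {E10:56, R5:68, D17:78, R7:93}
add B21 (timestamp 49) → {B21:49, E10:56, R5:68, D17:78, R7:93}
update R7 to timestamp 86 → {B21:49, E10:56, R5:68, D17:78, R7:86}
add T6 (timestamp 32) → {T6:32, B21:49, E10:56, R5:68, D17:78, R7:86}
add T9 (timestamp 80) → {T6:32, B21:49, E10:56, R5:68, D17:78, T9:80, R7:86}
process next event → T6; now {B21:49, E10:56, R5:68, D17:78, T9:80, R7:86}
process next event → B21; now {E10:56, R5:68, D17:78, T9:80, R7:86}
process next event → E10; now {R5:68, D17:78, T9:80, R7:86}
update R7 to timestamp 35 → {R7:35, R5:68, D17:78, T9:80}
process next event → R7; now {R5:68, D17:78, T9:80}
process next event → R5; now {D17:78, T9:80}
update D17 to timestamp 14 → {D17:14, T9:80}
update T9 to timestamp 99 → {D17:14, T9:99}
add T14 (timestamp 26) → {D17:14, T14:26, T9:99}
update T14 to timestamp 61 → {D17:14, T14:61, T9:99}
add A16 (timestamp 97) → {D17:14, T14:61, A16:97, T9:99}
process next event → D17; now {T14:61, A16:97, T9:99}
update A16 to timestamp 21 → {A16:21, T14:61, T9:99}
update T9 to timestamp 79 → {A16:21, T14:61, T9:79}
process next event → A16; now {T14:61, T9:79}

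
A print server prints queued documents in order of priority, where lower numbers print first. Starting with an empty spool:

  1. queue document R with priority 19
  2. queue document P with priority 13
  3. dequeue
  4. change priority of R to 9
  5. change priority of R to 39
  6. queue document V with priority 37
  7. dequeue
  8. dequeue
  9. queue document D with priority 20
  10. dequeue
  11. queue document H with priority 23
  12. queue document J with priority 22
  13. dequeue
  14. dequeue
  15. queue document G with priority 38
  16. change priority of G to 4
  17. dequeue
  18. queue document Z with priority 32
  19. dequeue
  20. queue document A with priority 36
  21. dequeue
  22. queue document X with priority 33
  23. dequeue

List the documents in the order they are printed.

add R (priority 19) → {R:19}
add P (priority 13) → {P:13, R:19}
dequeue → P; now {R:19}
update R to priority 9 → {R:9}
update R to priority 39 → {R:39}
add V (priority 37) → {V:37, R:39}
dequeue → V; now {R:39}
dequeue → R; now {}
add D (priority 20) → {D:20}
dequeue → D; now {}
add H (priority 23) → {H:23}
add J (priority 22) → {J:22, H:23}
dequeue → J; now {H:23}
dequeue → H; now {}
add G (priority 38) → {G:38}
update G to priority 4 → {G:4}
dequeue → G; now {}
add Z (priority 32) → {Z:32}
dequeue → Z; now {}
add A (priority 36) → {A:36}
dequeue → A; now {}
add X (priority 33) → {X:33}
dequeue → X; now {}

[P, V, R, D, J, H, G, Z, A, X]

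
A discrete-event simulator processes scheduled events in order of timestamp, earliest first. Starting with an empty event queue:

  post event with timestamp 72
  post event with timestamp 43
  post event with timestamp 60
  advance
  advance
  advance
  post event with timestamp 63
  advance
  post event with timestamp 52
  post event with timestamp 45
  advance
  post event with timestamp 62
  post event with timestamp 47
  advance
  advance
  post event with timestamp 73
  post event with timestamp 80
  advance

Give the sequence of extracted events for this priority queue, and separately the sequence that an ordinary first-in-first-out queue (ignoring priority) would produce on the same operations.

insert 72 → {72}
insert 43 → {43, 72}
insert 60 → {43, 60, 72}
advance → 43; now {60, 72}
advance → 60; now {72}
advance → 72; now {}
insert 63 → {63}
advance → 63; now {}
insert 52 → {52}
insert 45 → {45, 52}
advance → 45; now {52}
insert 62 → {52, 62}
insert 47 → {47, 52, 62}
advance → 47; now {52, 62}
advance → 52; now {62}
insert 73 → {62, 73}
insert 80 → {62, 73, 80}
advance → 62; now {73, 80}

priority queue: [43, 60, 72, 63, 45, 47, 52, 62]; FIFO queue: 72, 43, 60, 63, 52, 45, 62, 47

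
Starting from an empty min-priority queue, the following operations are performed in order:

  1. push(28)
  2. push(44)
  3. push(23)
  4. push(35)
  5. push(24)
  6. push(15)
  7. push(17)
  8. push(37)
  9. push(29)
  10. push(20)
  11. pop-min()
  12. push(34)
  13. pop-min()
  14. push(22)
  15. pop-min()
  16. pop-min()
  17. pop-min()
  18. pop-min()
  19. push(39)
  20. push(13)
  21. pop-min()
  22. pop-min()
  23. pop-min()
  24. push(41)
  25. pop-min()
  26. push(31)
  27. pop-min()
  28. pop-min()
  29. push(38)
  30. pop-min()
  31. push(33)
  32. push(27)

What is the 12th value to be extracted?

insert 28 → {28}
insert 44 → {28, 44}
insert 23 → {23, 28, 44}
insert 35 → {23, 28, 35, 44}
insert 24 → {23, 24, 28, 35, 44}
insert 15 → {15, 23, 24, 28, 35, 44}
insert 17 → {15, 17, 23, 24, 28, 35, 44}
insert 37 → {15, 17, 23, 24, 28, 35, 37, 44}
insert 29 → {15, 17, 23, 24, 28, 29, 35, 37, 44}
insert 20 → {15, 17, 20, 23, 24, 28, 29, 35, 37, 44}
pop-min → 15; now {17, 20, 23, 24, 28, 29, 35, 37, 44}
insert 34 → {17, 20, 23, 24, 28, 29, 34, 35, 37, 44}
pop-min → 17; now {20, 23, 24, 28, 29, 34, 35, 37, 44}
insert 22 → {20, 22, 23, 24, 28, 29, 34, 35, 37, 44}
pop-min → 20; now {22, 23, 24, 28, 29, 34, 35, 37, 44}
pop-min → 22; now {23, 24, 28, 29, 34, 35, 37, 44}
pop-min → 23; now {24, 28, 29, 34, 35, 37, 44}
pop-min → 24; now {28, 29, 34, 35, 37, 44}
insert 39 → {28, 29, 34, 35, 37, 39, 44}
insert 13 → {13, 28, 29, 34, 35, 37, 39, 44}
pop-min → 13; now {28, 29, 34, 35, 37, 39, 44}
pop-min → 28; now {29, 34, 35, 37, 39, 44}
pop-min → 29; now {34, 35, 37, 39, 44}
insert 41 → {34, 35, 37, 39, 41, 44}
pop-min → 34; now {35, 37, 39, 41, 44}
insert 31 → {31, 35, 37, 39, 41, 44}
pop-min → 31; now {35, 37, 39, 41, 44}
pop-min → 35; now {37, 39, 41, 44}
insert 38 → {37, 38, 39, 41, 44}
pop-min → 37; now {38, 39, 41, 44}
insert 33 → {33, 38, 39, 41, 44}
insert 27 → {27, 33, 38, 39, 41, 44}

35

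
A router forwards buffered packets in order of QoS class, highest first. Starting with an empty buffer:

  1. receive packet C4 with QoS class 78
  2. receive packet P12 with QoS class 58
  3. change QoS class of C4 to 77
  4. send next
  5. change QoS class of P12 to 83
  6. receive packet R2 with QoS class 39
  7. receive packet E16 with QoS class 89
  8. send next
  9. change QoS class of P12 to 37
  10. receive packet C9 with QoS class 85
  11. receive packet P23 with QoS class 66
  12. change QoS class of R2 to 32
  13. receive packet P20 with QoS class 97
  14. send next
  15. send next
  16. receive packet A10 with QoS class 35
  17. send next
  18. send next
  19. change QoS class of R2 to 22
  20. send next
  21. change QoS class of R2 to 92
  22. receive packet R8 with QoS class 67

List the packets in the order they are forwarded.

C4 → E16 → P20 → C9 → P23 → P12 → A10

add C4 (QoS class 78) → {C4:78}
add P12 (QoS class 58) → {C4:78, P12:58}
update C4 to QoS class 77 → {C4:77, P12:58}
send next → C4; now {P12:58}
update P12 to QoS class 83 → {P12:83}
add R2 (QoS class 39) → {P12:83, R2:39}
add E16 (QoS class 89) → {E16:89, P12:83, R2:39}
send next → E16; now {P12:83, R2:39}
update P12 to QoS class 37 → {R2:39, P12:37}
add C9 (QoS class 85) → {C9:85, R2:39, P12:37}
add P23 (QoS class 66) → {C9:85, P23:66, R2:39, P12:37}
update R2 to QoS class 32 → {C9:85, P23:66, P12:37, R2:32}
add P20 (QoS class 97) → {P20:97, C9:85, P23:66, P12:37, R2:32}
send next → P20; now {C9:85, P23:66, P12:37, R2:32}
send next → C9; now {P23:66, P12:37, R2:32}
add A10 (QoS class 35) → {P23:66, P12:37, A10:35, R2:32}
send next → P23; now {P12:37, A10:35, R2:32}
send next → P12; now {A10:35, R2:32}
update R2 to QoS class 22 → {A10:35, R2:22}
send next → A10; now {R2:22}
update R2 to QoS class 92 → {R2:92}
add R8 (QoS class 67) → {R2:92, R8:67}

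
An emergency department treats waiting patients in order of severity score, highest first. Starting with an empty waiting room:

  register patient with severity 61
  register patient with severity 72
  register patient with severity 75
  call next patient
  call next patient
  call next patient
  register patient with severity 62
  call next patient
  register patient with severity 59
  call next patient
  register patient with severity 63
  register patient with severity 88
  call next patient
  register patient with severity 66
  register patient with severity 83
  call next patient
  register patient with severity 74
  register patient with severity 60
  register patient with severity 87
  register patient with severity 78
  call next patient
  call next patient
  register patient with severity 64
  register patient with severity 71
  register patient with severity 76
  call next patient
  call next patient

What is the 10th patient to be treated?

insert 61 → {61}
insert 72 → {72, 61}
insert 75 → {75, 72, 61}
call next patient → 75; now {72, 61}
call next patient → 72; now {61}
call next patient → 61; now {}
insert 62 → {62}
call next patient → 62; now {}
insert 59 → {59}
call next patient → 59; now {}
insert 63 → {63}
insert 88 → {88, 63}
call next patient → 88; now {63}
insert 66 → {66, 63}
insert 83 → {83, 66, 63}
call next patient → 83; now {66, 63}
insert 74 → {74, 66, 63}
insert 60 → {74, 66, 63, 60}
insert 87 → {87, 74, 66, 63, 60}
insert 78 → {87, 78, 74, 66, 63, 60}
call next patient → 87; now {78, 74, 66, 63, 60}
call next patient → 78; now {74, 66, 63, 60}
insert 64 → {74, 66, 64, 63, 60}
insert 71 → {74, 71, 66, 64, 63, 60}
insert 76 → {76, 74, 71, 66, 64, 63, 60}
call next patient → 76; now {74, 71, 66, 64, 63, 60}
call next patient → 74; now {71, 66, 64, 63, 60}

76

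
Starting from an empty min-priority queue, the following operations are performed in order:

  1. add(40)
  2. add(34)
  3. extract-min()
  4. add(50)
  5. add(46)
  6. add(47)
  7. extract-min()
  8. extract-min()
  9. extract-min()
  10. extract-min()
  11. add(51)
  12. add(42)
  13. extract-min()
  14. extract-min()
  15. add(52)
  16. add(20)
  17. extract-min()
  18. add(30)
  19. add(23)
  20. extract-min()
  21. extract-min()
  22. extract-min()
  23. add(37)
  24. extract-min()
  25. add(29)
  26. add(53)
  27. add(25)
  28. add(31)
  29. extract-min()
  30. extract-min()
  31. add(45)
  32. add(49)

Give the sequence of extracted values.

34 → 40 → 46 → 47 → 50 → 42 → 51 → 20 → 23 → 30 → 52 → 37 → 25 → 29

insert 40 → {40}
insert 34 → {34, 40}
extract-min → 34; now {40}
insert 50 → {40, 50}
insert 46 → {40, 46, 50}
insert 47 → {40, 46, 47, 50}
extract-min → 40; now {46, 47, 50}
extract-min → 46; now {47, 50}
extract-min → 47; now {50}
extract-min → 50; now {}
insert 51 → {51}
insert 42 → {42, 51}
extract-min → 42; now {51}
extract-min → 51; now {}
insert 52 → {52}
insert 20 → {20, 52}
extract-min → 20; now {52}
insert 30 → {30, 52}
insert 23 → {23, 30, 52}
extract-min → 23; now {30, 52}
extract-min → 30; now {52}
extract-min → 52; now {}
insert 37 → {37}
extract-min → 37; now {}
insert 29 → {29}
insert 53 → {29, 53}
insert 25 → {25, 29, 53}
insert 31 → {25, 29, 31, 53}
extract-min → 25; now {29, 31, 53}
extract-min → 29; now {31, 53}
insert 45 → {31, 45, 53}
insert 49 → {31, 45, 49, 53}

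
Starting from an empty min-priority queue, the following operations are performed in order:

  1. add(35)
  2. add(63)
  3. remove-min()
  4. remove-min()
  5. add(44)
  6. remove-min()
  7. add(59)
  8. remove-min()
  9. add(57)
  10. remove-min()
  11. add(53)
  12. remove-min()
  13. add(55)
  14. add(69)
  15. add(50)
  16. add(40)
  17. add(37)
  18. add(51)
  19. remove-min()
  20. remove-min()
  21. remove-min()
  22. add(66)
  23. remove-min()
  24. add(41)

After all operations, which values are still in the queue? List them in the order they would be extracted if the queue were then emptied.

41, 55, 66, 69

insert 35 → {35}
insert 63 → {35, 63}
remove-min → 35; now {63}
remove-min → 63; now {}
insert 44 → {44}
remove-min → 44; now {}
insert 59 → {59}
remove-min → 59; now {}
insert 57 → {57}
remove-min → 57; now {}
insert 53 → {53}
remove-min → 53; now {}
insert 55 → {55}
insert 69 → {55, 69}
insert 50 → {50, 55, 69}
insert 40 → {40, 50, 55, 69}
insert 37 → {37, 40, 50, 55, 69}
insert 51 → {37, 40, 50, 51, 55, 69}
remove-min → 37; now {40, 50, 51, 55, 69}
remove-min → 40; now {50, 51, 55, 69}
remove-min → 50; now {51, 55, 69}
insert 66 → {51, 55, 66, 69}
remove-min → 51; now {55, 66, 69}
insert 41 → {41, 55, 66, 69}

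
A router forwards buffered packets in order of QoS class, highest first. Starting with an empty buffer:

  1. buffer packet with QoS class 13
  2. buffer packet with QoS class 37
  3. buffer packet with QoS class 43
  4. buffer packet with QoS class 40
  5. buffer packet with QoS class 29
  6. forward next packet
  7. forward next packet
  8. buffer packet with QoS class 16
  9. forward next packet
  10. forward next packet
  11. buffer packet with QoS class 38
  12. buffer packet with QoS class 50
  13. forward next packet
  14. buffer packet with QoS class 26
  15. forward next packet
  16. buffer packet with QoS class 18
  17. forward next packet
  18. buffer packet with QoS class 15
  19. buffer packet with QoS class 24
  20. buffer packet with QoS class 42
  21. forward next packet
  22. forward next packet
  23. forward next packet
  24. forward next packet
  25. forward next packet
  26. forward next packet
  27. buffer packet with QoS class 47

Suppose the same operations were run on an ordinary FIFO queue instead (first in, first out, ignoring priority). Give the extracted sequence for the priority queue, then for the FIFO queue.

priority queue: 43, 40, 37, 29, 50, 38, 26, 42, 24, 18, 16, 15, 13; FIFO queue: 13, 37, 43, 40, 29, 16, 38, 50, 26, 18, 15, 24, 42

insert 13 → {13}
insert 37 → {37, 13}
insert 43 → {43, 37, 13}
insert 40 → {43, 40, 37, 13}
insert 29 → {43, 40, 37, 29, 13}
forward next packet → 43; now {40, 37, 29, 13}
forward next packet → 40; now {37, 29, 13}
insert 16 → {37, 29, 16, 13}
forward next packet → 37; now {29, 16, 13}
forward next packet → 29; now {16, 13}
insert 38 → {38, 16, 13}
insert 50 → {50, 38, 16, 13}
forward next packet → 50; now {38, 16, 13}
insert 26 → {38, 26, 16, 13}
forward next packet → 38; now {26, 16, 13}
insert 18 → {26, 18, 16, 13}
forward next packet → 26; now {18, 16, 13}
insert 15 → {18, 16, 15, 13}
insert 24 → {24, 18, 16, 15, 13}
insert 42 → {42, 24, 18, 16, 15, 13}
forward next packet → 42; now {24, 18, 16, 15, 13}
forward next packet → 24; now {18, 16, 15, 13}
forward next packet → 18; now {16, 15, 13}
forward next packet → 16; now {15, 13}
forward next packet → 15; now {13}
forward next packet → 13; now {}
insert 47 → {47}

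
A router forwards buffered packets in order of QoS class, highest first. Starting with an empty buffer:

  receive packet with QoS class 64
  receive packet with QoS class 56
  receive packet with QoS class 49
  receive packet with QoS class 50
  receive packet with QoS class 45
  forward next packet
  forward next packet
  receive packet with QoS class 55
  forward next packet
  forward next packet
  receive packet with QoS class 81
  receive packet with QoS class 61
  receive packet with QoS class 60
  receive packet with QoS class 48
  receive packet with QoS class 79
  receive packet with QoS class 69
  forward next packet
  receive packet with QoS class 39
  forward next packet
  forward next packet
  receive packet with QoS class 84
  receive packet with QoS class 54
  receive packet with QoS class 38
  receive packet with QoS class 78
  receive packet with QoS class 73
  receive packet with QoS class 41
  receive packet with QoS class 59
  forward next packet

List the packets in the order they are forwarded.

[64, 56, 55, 50, 81, 79, 69, 84]

insert 64 → {64}
insert 56 → {64, 56}
insert 49 → {64, 56, 49}
insert 50 → {64, 56, 50, 49}
insert 45 → {64, 56, 50, 49, 45}
forward next packet → 64; now {56, 50, 49, 45}
forward next packet → 56; now {50, 49, 45}
insert 55 → {55, 50, 49, 45}
forward next packet → 55; now {50, 49, 45}
forward next packet → 50; now {49, 45}
insert 81 → {81, 49, 45}
insert 61 → {81, 61, 49, 45}
insert 60 → {81, 61, 60, 49, 45}
insert 48 → {81, 61, 60, 49, 48, 45}
insert 79 → {81, 79, 61, 60, 49, 48, 45}
insert 69 → {81, 79, 69, 61, 60, 49, 48, 45}
forward next packet → 81; now {79, 69, 61, 60, 49, 48, 45}
insert 39 → {79, 69, 61, 60, 49, 48, 45, 39}
forward next packet → 79; now {69, 61, 60, 49, 48, 45, 39}
forward next packet → 69; now {61, 60, 49, 48, 45, 39}
insert 84 → {84, 61, 60, 49, 48, 45, 39}
insert 54 → {84, 61, 60, 54, 49, 48, 45, 39}
insert 38 → {84, 61, 60, 54, 49, 48, 45, 39, 38}
insert 78 → {84, 78, 61, 60, 54, 49, 48, 45, 39, 38}
insert 73 → {84, 78, 73, 61, 60, 54, 49, 48, 45, 39, 38}
insert 41 → {84, 78, 73, 61, 60, 54, 49, 48, 45, 41, 39, 38}
insert 59 → {84, 78, 73, 61, 60, 59, 54, 49, 48, 45, 41, 39, 38}
forward next packet → 84; now {78, 73, 61, 60, 59, 54, 49, 48, 45, 41, 39, 38}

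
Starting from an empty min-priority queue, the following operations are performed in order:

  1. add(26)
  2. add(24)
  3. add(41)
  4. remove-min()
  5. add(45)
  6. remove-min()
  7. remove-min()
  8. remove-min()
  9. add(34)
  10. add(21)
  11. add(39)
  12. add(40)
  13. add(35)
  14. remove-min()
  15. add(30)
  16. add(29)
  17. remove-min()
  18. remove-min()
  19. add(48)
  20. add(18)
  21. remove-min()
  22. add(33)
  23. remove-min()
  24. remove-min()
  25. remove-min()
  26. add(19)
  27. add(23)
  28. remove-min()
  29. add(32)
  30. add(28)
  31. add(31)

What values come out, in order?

[24, 26, 41, 45, 21, 29, 30, 18, 33, 34, 35, 19]

insert 26 → {26}
insert 24 → {24, 26}
insert 41 → {24, 26, 41}
remove-min → 24; now {26, 41}
insert 45 → {26, 41, 45}
remove-min → 26; now {41, 45}
remove-min → 41; now {45}
remove-min → 45; now {}
insert 34 → {34}
insert 21 → {21, 34}
insert 39 → {21, 34, 39}
insert 40 → {21, 34, 39, 40}
insert 35 → {21, 34, 35, 39, 40}
remove-min → 21; now {34, 35, 39, 40}
insert 30 → {30, 34, 35, 39, 40}
insert 29 → {29, 30, 34, 35, 39, 40}
remove-min → 29; now {30, 34, 35, 39, 40}
remove-min → 30; now {34, 35, 39, 40}
insert 48 → {34, 35, 39, 40, 48}
insert 18 → {18, 34, 35, 39, 40, 48}
remove-min → 18; now {34, 35, 39, 40, 48}
insert 33 → {33, 34, 35, 39, 40, 48}
remove-min → 33; now {34, 35, 39, 40, 48}
remove-min → 34; now {35, 39, 40, 48}
remove-min → 35; now {39, 40, 48}
insert 19 → {19, 39, 40, 48}
insert 23 → {19, 23, 39, 40, 48}
remove-min → 19; now {23, 39, 40, 48}
insert 32 → {23, 32, 39, 40, 48}
insert 28 → {23, 28, 32, 39, 40, 48}
insert 31 → {23, 28, 31, 32, 39, 40, 48}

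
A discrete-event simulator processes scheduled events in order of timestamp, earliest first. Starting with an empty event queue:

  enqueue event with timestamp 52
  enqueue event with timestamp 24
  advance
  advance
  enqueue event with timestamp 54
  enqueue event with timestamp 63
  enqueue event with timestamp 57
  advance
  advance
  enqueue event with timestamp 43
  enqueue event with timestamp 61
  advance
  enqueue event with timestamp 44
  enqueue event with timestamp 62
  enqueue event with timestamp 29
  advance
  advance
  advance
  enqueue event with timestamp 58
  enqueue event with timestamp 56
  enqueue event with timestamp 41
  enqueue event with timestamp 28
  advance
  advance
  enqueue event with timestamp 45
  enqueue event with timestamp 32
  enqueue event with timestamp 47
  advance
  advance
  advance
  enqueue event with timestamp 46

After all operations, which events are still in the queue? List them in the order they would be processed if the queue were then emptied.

46, 56, 58, 62, 63

insert 52 → {52}
insert 24 → {24, 52}
advance → 24; now {52}
advance → 52; now {}
insert 54 → {54}
insert 63 → {54, 63}
insert 57 → {54, 57, 63}
advance → 54; now {57, 63}
advance → 57; now {63}
insert 43 → {43, 63}
insert 61 → {43, 61, 63}
advance → 43; now {61, 63}
insert 44 → {44, 61, 63}
insert 62 → {44, 61, 62, 63}
insert 29 → {29, 44, 61, 62, 63}
advance → 29; now {44, 61, 62, 63}
advance → 44; now {61, 62, 63}
advance → 61; now {62, 63}
insert 58 → {58, 62, 63}
insert 56 → {56, 58, 62, 63}
insert 41 → {41, 56, 58, 62, 63}
insert 28 → {28, 41, 56, 58, 62, 63}
advance → 28; now {41, 56, 58, 62, 63}
advance → 41; now {56, 58, 62, 63}
insert 45 → {45, 56, 58, 62, 63}
insert 32 → {32, 45, 56, 58, 62, 63}
insert 47 → {32, 45, 47, 56, 58, 62, 63}
advance → 32; now {45, 47, 56, 58, 62, 63}
advance → 45; now {47, 56, 58, 62, 63}
advance → 47; now {56, 58, 62, 63}
insert 46 → {46, 56, 58, 62, 63}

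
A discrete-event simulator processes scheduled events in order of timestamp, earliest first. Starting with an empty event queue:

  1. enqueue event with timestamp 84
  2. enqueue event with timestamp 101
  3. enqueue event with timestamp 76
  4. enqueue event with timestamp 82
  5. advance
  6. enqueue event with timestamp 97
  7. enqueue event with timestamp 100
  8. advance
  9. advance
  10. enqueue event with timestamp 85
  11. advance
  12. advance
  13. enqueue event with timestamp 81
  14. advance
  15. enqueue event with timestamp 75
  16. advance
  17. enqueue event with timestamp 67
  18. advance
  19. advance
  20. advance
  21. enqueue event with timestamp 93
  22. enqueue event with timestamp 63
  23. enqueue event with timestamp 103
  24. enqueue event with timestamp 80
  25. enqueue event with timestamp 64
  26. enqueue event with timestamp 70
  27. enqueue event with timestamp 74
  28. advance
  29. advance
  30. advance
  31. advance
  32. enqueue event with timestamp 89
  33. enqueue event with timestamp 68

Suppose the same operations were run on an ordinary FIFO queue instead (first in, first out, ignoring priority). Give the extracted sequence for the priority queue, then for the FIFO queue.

insert 84 → {84}
insert 101 → {84, 101}
insert 76 → {76, 84, 101}
insert 82 → {76, 82, 84, 101}
advance → 76; now {82, 84, 101}
insert 97 → {82, 84, 97, 101}
insert 100 → {82, 84, 97, 100, 101}
advance → 82; now {84, 97, 100, 101}
advance → 84; now {97, 100, 101}
insert 85 → {85, 97, 100, 101}
advance → 85; now {97, 100, 101}
advance → 97; now {100, 101}
insert 81 → {81, 100, 101}
advance → 81; now {100, 101}
insert 75 → {75, 100, 101}
advance → 75; now {100, 101}
insert 67 → {67, 100, 101}
advance → 67; now {100, 101}
advance → 100; now {101}
advance → 101; now {}
insert 93 → {93}
insert 63 → {63, 93}
insert 103 → {63, 93, 103}
insert 80 → {63, 80, 93, 103}
insert 64 → {63, 64, 80, 93, 103}
insert 70 → {63, 64, 70, 80, 93, 103}
insert 74 → {63, 64, 70, 74, 80, 93, 103}
advance → 63; now {64, 70, 74, 80, 93, 103}
advance → 64; now {70, 74, 80, 93, 103}
advance → 70; now {74, 80, 93, 103}
advance → 74; now {80, 93, 103}
insert 89 → {80, 89, 93, 103}
insert 68 → {68, 80, 89, 93, 103}

priority queue: 76, 82, 84, 85, 97, 81, 75, 67, 100, 101, 63, 64, 70, 74; FIFO queue: [84, 101, 76, 82, 97, 100, 85, 81, 75, 67, 93, 63, 103, 80]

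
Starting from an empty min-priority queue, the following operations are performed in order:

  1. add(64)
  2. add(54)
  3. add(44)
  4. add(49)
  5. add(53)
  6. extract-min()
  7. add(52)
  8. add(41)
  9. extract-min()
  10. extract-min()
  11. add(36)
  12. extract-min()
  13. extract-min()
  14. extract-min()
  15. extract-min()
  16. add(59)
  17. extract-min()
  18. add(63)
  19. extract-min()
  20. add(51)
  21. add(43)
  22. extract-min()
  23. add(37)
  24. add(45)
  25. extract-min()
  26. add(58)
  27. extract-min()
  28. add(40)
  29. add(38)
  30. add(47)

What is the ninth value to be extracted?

63

insert 64 → {64}
insert 54 → {54, 64}
insert 44 → {44, 54, 64}
insert 49 → {44, 49, 54, 64}
insert 53 → {44, 49, 53, 54, 64}
extract-min → 44; now {49, 53, 54, 64}
insert 52 → {49, 52, 53, 54, 64}
insert 41 → {41, 49, 52, 53, 54, 64}
extract-min → 41; now {49, 52, 53, 54, 64}
extract-min → 49; now {52, 53, 54, 64}
insert 36 → {36, 52, 53, 54, 64}
extract-min → 36; now {52, 53, 54, 64}
extract-min → 52; now {53, 54, 64}
extract-min → 53; now {54, 64}
extract-min → 54; now {64}
insert 59 → {59, 64}
extract-min → 59; now {64}
insert 63 → {63, 64}
extract-min → 63; now {64}
insert 51 → {51, 64}
insert 43 → {43, 51, 64}
extract-min → 43; now {51, 64}
insert 37 → {37, 51, 64}
insert 45 → {37, 45, 51, 64}
extract-min → 37; now {45, 51, 64}
insert 58 → {45, 51, 58, 64}
extract-min → 45; now {51, 58, 64}
insert 40 → {40, 51, 58, 64}
insert 38 → {38, 40, 51, 58, 64}
insert 47 → {38, 40, 47, 51, 58, 64}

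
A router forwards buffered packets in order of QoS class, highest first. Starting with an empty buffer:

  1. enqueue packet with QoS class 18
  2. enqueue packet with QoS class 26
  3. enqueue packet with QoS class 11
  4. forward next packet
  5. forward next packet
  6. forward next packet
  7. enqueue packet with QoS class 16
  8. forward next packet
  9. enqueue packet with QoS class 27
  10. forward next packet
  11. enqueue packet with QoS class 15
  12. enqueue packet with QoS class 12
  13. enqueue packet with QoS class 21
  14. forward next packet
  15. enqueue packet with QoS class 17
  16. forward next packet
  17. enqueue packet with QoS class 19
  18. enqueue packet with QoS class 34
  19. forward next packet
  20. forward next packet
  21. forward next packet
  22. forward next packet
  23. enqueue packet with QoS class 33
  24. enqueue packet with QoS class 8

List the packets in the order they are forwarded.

insert 18 → {18}
insert 26 → {26, 18}
insert 11 → {26, 18, 11}
forward next packet → 26; now {18, 11}
forward next packet → 18; now {11}
forward next packet → 11; now {}
insert 16 → {16}
forward next packet → 16; now {}
insert 27 → {27}
forward next packet → 27; now {}
insert 15 → {15}
insert 12 → {15, 12}
insert 21 → {21, 15, 12}
forward next packet → 21; now {15, 12}
insert 17 → {17, 15, 12}
forward next packet → 17; now {15, 12}
insert 19 → {19, 15, 12}
insert 34 → {34, 19, 15, 12}
forward next packet → 34; now {19, 15, 12}
forward next packet → 19; now {15, 12}
forward next packet → 15; now {12}
forward next packet → 12; now {}
insert 33 → {33}
insert 8 → {33, 8}

26 → 18 → 11 → 16 → 27 → 21 → 17 → 34 → 19 → 15 → 12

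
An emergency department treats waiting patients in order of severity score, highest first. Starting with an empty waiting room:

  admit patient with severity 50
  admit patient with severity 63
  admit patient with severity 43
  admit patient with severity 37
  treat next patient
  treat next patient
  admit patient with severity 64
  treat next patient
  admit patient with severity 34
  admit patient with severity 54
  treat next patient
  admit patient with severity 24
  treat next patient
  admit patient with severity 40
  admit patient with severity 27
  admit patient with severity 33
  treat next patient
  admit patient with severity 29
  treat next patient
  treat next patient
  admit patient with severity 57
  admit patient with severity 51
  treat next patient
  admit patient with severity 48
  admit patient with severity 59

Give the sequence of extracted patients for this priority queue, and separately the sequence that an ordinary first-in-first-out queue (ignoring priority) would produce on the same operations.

priority queue: 63 → 50 → 64 → 54 → 43 → 40 → 37 → 34 → 57; FIFO queue: 50 → 63 → 43 → 37 → 64 → 34 → 54 → 24 → 40

insert 50 → {50}
insert 63 → {63, 50}
insert 43 → {63, 50, 43}
insert 37 → {63, 50, 43, 37}
treat next patient → 63; now {50, 43, 37}
treat next patient → 50; now {43, 37}
insert 64 → {64, 43, 37}
treat next patient → 64; now {43, 37}
insert 34 → {43, 37, 34}
insert 54 → {54, 43, 37, 34}
treat next patient → 54; now {43, 37, 34}
insert 24 → {43, 37, 34, 24}
treat next patient → 43; now {37, 34, 24}
insert 40 → {40, 37, 34, 24}
insert 27 → {40, 37, 34, 27, 24}
insert 33 → {40, 37, 34, 33, 27, 24}
treat next patient → 40; now {37, 34, 33, 27, 24}
insert 29 → {37, 34, 33, 29, 27, 24}
treat next patient → 37; now {34, 33, 29, 27, 24}
treat next patient → 34; now {33, 29, 27, 24}
insert 57 → {57, 33, 29, 27, 24}
insert 51 → {57, 51, 33, 29, 27, 24}
treat next patient → 57; now {51, 33, 29, 27, 24}
insert 48 → {51, 48, 33, 29, 27, 24}
insert 59 → {59, 51, 48, 33, 29, 27, 24}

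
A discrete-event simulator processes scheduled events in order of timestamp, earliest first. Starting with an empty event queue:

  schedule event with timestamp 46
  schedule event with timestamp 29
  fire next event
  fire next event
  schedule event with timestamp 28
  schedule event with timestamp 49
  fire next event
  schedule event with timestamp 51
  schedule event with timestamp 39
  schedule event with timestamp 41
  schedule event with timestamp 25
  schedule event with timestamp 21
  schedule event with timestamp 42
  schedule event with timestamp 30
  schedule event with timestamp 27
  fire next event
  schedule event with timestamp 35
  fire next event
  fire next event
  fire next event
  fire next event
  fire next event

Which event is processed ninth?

insert 46 → {46}
insert 29 → {29, 46}
fire next event → 29; now {46}
fire next event → 46; now {}
insert 28 → {28}
insert 49 → {28, 49}
fire next event → 28; now {49}
insert 51 → {49, 51}
insert 39 → {39, 49, 51}
insert 41 → {39, 41, 49, 51}
insert 25 → {25, 39, 41, 49, 51}
insert 21 → {21, 25, 39, 41, 49, 51}
insert 42 → {21, 25, 39, 41, 42, 49, 51}
insert 30 → {21, 25, 30, 39, 41, 42, 49, 51}
insert 27 → {21, 25, 27, 30, 39, 41, 42, 49, 51}
fire next event → 21; now {25, 27, 30, 39, 41, 42, 49, 51}
insert 35 → {25, 27, 30, 35, 39, 41, 42, 49, 51}
fire next event → 25; now {27, 30, 35, 39, 41, 42, 49, 51}
fire next event → 27; now {30, 35, 39, 41, 42, 49, 51}
fire next event → 30; now {35, 39, 41, 42, 49, 51}
fire next event → 35; now {39, 41, 42, 49, 51}
fire next event → 39; now {41, 42, 49, 51}

39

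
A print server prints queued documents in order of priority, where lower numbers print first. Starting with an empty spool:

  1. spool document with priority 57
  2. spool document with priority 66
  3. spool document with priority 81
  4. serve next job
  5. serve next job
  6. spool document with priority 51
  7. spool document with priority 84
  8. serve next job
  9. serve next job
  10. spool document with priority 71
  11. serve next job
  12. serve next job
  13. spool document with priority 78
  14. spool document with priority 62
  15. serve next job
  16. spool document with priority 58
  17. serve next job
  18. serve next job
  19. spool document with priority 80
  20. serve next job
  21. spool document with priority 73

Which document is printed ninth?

insert 57 → {57}
insert 66 → {57, 66}
insert 81 → {57, 66, 81}
serve next job → 57; now {66, 81}
serve next job → 66; now {81}
insert 51 → {51, 81}
insert 84 → {51, 81, 84}
serve next job → 51; now {81, 84}
serve next job → 81; now {84}
insert 71 → {71, 84}
serve next job → 71; now {84}
serve next job → 84; now {}
insert 78 → {78}
insert 62 → {62, 78}
serve next job → 62; now {78}
insert 58 → {58, 78}
serve next job → 58; now {78}
serve next job → 78; now {}
insert 80 → {80}
serve next job → 80; now {}
insert 73 → {73}

78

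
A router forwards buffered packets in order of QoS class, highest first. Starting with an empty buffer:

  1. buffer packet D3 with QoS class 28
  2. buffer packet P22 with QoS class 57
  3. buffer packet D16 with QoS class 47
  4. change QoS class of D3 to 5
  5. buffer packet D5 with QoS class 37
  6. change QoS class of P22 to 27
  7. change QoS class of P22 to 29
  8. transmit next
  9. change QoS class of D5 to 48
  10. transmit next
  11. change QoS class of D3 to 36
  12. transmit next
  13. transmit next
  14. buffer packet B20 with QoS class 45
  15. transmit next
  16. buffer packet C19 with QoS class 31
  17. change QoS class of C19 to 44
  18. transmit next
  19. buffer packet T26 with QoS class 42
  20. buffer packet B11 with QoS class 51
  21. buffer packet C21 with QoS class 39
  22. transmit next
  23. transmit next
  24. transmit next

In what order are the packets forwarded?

D16, D5, D3, P22, B20, C19, B11, T26, C21

add D3 (QoS class 28) → {D3:28}
add P22 (QoS class 57) → {P22:57, D3:28}
add D16 (QoS class 47) → {P22:57, D16:47, D3:28}
update D3 to QoS class 5 → {P22:57, D16:47, D3:5}
add D5 (QoS class 37) → {P22:57, D16:47, D5:37, D3:5}
update P22 to QoS class 27 → {D16:47, D5:37, P22:27, D3:5}
update P22 to QoS class 29 → {D16:47, D5:37, P22:29, D3:5}
transmit next → D16; now {D5:37, P22:29, D3:5}
update D5 to QoS class 48 → {D5:48, P22:29, D3:5}
transmit next → D5; now {P22:29, D3:5}
update D3 to QoS class 36 → {D3:36, P22:29}
transmit next → D3; now {P22:29}
transmit next → P22; now {}
add B20 (QoS class 45) → {B20:45}
transmit next → B20; now {}
add C19 (QoS class 31) → {C19:31}
update C19 to QoS class 44 → {C19:44}
transmit next → C19; now {}
add T26 (QoS class 42) → {T26:42}
add B11 (QoS class 51) → {B11:51, T26:42}
add C21 (QoS class 39) → {B11:51, T26:42, C21:39}
transmit next → B11; now {T26:42, C21:39}
transmit next → T26; now {C21:39}
transmit next → C21; now {}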